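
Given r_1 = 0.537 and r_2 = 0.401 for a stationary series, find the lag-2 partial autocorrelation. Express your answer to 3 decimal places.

0.158

φ_{22} = (r_2 − r_1²) / (1 − r_1²)
r_1² = (0.537)² = 0.288369
Numerator = 0.401 − 0.2884 = 0.1126; denominator = 1 − 0.2884 = 0.7116
φ_{22} = 0.1126 / 0.7116 = 0.158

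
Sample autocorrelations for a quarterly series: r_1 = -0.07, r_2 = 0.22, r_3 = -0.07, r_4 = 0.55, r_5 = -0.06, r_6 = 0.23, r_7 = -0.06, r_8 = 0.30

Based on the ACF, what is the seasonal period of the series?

4

The largest autocorrelation is r_4 = 0.55, with a weaker echo at lag 8 (0.30); the remaining lags stay at or below 0.23.
The dominant spike at lag 4 indicates a seasonal period of 4.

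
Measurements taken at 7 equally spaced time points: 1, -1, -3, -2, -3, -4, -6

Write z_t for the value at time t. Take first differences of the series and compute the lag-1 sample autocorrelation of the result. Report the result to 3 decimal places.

First differences Δz: -2, -2, 1, -1, -1, -2
Mean of differences = -1.1667
Numerator Σ(Δz_t−Δz̄)(Δz_{t+1}−Δz̄) = -0.8611
Denominator Σ(Δz_t−Δz̄)² = 6.8333
r_1(Δz) = -0.8611 / 6.8333 = -0.126

-0.126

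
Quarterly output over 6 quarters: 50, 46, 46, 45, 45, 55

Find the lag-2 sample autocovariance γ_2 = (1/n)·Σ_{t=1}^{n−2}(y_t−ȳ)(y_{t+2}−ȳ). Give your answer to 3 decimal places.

Mean ȳ = (50 + 46 + 46 + 45 + 45 + 55)/6 = 47.8333
Deviations: 2.1667, -1.8333, -1.8333, -2.8333, -2.8333, 7.1667
Σ_{t=1}^{4}(y_t−ȳ)(y_{t+2}−ȳ) = -13.8889
γ_2 = -13.8889 / 6 = -2.315

-2.315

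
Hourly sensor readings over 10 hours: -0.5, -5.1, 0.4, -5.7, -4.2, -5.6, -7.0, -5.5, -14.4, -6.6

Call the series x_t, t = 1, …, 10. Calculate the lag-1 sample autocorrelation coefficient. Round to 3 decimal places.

0.090

Mean x̄ = (-0.5 − 5.1 + 0.4 − 5.7 − 4.2 − 5.6 − 7.0 − 5.5 − 14.4 − 6.6)/10 = -5.4200
Numerator Σ_{t=1}^{9}(x_t−x̄)(x_{t+1}−x̄) = 12.9716
Denominator Σ(x_t−x̄)² = 144.3160
r_1 = 12.9716 / 144.3160 = 0.090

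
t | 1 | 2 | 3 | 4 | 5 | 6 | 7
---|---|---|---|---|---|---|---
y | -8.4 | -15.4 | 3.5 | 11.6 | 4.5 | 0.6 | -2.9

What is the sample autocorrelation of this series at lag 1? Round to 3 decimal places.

Mean ȳ = (-8.4 − 15.4 + 3.5 + 11.6 + 4.5 + 0.6 − 2.9)/7 = -0.9286
Deviations from mean: -7.4714, -14.4714, 4.4286, 12.5286, 5.4286, 1.5286, -1.9714
Σ(y_t−ȳ)(y_{t+1}−ȳ) = (108.1222) + (-64.0878) + (55.4837) + (68.0122) + (8.2980) + (-3.0135) = 172.8149
Denominator Σ(y_t−ȳ)² = 477.5143
r_1 = 172.8149 / 477.5143 = 0.362

0.362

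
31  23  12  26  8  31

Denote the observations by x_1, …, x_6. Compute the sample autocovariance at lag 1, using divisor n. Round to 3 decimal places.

-37.699

Mean x̄ = (31 + 23 + 12 + 26 + 8 + 31)/6 = 21.8333
Deviations: 9.1667, 1.1667, -9.8333, 4.1667, -13.8333, 9.1667
Σ_{t=1}^{5}(x_t−x̄)(x_{t+1}−x̄) = -226.1944
γ_1 = -226.1944 / 6 = -37.699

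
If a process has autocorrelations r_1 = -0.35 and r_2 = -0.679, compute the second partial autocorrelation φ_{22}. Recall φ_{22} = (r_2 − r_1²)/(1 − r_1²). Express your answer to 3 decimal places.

-0.913

φ_{22} = (r_2 − r_1²) / (1 − r_1²)
r_1² = (-0.35)² = 0.1225
Numerator = -0.679 − 0.1225 = -0.8015; denominator = 1 − 0.1225 = 0.8775
φ_{22} = -0.8015 / 0.8775 = -0.913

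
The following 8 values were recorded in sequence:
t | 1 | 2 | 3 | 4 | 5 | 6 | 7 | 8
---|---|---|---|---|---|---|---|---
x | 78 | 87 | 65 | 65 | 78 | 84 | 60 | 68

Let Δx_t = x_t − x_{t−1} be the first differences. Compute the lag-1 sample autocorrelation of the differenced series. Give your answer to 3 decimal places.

-0.356

First differences Δx: 9, -22, 0, 13, 6, -24, 8
Mean of differences = -1.4286
Numerator Σ(Δx_t−Δx̄)(Δx_{t+1}−Δx̄) = -496.6122
Denominator Σ(Δx_t−Δx̄)² = 1395.7143
r_1(Δx) = -496.6122 / 1395.7143 = -0.356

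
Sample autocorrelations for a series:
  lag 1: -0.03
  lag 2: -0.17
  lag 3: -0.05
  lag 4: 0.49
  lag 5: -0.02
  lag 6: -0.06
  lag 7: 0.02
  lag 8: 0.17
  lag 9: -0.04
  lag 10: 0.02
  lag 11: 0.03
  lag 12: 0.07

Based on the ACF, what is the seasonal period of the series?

The largest autocorrelation is r_4 = 0.49, with a weaker echo at lag 8 (0.17); the remaining lags stay at or below 0.07.
The dominant spike at lag 4 indicates a seasonal period of 4.

4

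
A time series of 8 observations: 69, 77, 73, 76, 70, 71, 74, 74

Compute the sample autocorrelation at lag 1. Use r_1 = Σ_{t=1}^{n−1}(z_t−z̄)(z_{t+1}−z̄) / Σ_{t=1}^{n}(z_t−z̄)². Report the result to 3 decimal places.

Mean z̄ = (69 + 77 + 73 + 76 + 70 + 71 + 74 + 74)/8 = 73.0000
Numerator Σ_{t=1}^{7}(z_t−z̄)(z_{t+1}−z̄) = -20.0000
Denominator Σ(z_t−z̄)² = 56.0000
r_1 = -20.0000 / 56.0000 = -0.357

-0.357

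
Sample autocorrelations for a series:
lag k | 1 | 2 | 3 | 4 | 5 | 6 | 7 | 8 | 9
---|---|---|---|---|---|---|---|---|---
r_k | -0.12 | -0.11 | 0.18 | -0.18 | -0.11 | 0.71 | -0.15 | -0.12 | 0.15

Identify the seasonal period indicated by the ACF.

The largest autocorrelation is r_6 = 0.71; the remaining lags stay at or below 0.18.
The dominant spike at lag 6 indicates a seasonal period of 6.

6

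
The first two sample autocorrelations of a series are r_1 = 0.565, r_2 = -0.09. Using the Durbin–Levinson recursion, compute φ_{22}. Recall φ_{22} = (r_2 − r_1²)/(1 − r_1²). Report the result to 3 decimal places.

-0.601

φ_{22} = (r_2 − r_1²) / (1 − r_1²)
r_1² = (0.565)² = 0.319225
Numerator = -0.09 − 0.3192 = -0.4092; denominator = 1 − 0.3192 = 0.6808
φ_{22} = -0.4092 / 0.6808 = -0.601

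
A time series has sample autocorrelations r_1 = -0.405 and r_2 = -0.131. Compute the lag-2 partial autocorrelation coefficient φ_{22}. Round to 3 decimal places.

φ_{22} = (r_2 − r_1²) / (1 − r_1²)
r_1² = (-0.405)² = 0.164025
Numerator = -0.131 − 0.1640 = -0.2950; denominator = 1 − 0.1640 = 0.8360
φ_{22} = -0.2950 / 0.8360 = -0.353

-0.353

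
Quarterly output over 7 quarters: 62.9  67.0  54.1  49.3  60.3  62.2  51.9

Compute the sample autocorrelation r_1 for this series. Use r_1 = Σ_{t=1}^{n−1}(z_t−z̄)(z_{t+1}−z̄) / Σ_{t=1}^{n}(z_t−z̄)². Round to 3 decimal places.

Mean z̄ = (62.9 + 67.0 + 54.1 + 49.3 + 60.3 + 62.2 + 51.9)/7 = 58.2429
Σ(z_t−z̄)(z_{t+1}−z̄) = (40.7833) + (-36.2796) + (37.0490) + (-18.3967) + (8.1404) + (-25.0996) = 6.1967
Denominator Σ(z_t−z̄)² = 255.6371
r_1 = 6.1967 / 255.6371 = 0.024

0.024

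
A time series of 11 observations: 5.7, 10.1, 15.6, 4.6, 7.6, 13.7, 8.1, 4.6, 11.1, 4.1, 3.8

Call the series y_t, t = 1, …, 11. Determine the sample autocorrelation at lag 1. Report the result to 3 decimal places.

-0.135

Mean ȳ = (5.7 + 10.1 + 15.6 + 4.6 + 7.6 + 13.7 + 8.1 + 4.6 + 11.1 + 4.1 + 3.8)/11 = 8.0909
Numerator Σ_{t=1}^{10}(y_t−ȳ)(y_{t+1}−ȳ) = -22.3401
Denominator Σ(y_t−ȳ)² = 165.6091
r_1 = -22.3401 / 165.6091 = -0.135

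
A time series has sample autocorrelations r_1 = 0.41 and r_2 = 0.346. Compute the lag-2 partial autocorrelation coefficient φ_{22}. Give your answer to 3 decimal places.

φ_{22} = (r_2 − r_1²) / (1 − r_1²)
r_1² = (0.41)² = 0.1681
Numerator = 0.346 − 0.1681 = 0.1779; denominator = 1 − 0.1681 = 0.8319
φ_{22} = 0.1779 / 0.8319 = 0.214

0.214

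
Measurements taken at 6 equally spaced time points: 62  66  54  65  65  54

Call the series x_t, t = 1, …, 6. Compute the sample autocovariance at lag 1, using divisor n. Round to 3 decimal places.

-11.667

Mean x̄ = (62 + 66 + 54 + 65 + 65 + 54)/6 = 61.0000
Σ_{t=1}^{5}(x_t−x̄)(x_{t+1}−x̄) = -70.0000
γ_1 = -70.0000 / 6 = -11.667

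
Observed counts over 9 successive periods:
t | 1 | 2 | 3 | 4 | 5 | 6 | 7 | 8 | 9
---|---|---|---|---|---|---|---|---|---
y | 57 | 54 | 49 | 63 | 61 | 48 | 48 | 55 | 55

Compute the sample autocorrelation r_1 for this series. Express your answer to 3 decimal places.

0.029

Mean ȳ = (57 + 54 + 49 + 63 + 61 + 48 + 48 + 55 + 55)/9 = 54.4444
Numerator Σ_{t=1}^{8}(y_t−ȳ)(y_{t+1}−ȳ) = 6.8025
Denominator Σ(y_t−ȳ)² = 236.2222
r_1 = 6.8025 / 236.2222 = 0.029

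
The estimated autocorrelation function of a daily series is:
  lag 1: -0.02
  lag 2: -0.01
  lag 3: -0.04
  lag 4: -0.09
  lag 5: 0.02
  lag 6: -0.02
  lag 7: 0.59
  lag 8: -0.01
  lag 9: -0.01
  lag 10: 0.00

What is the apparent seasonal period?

The largest autocorrelation is r_7 = 0.59; the remaining lags stay at or below 0.02.
The dominant spike at lag 7 indicates a seasonal period of 7.

7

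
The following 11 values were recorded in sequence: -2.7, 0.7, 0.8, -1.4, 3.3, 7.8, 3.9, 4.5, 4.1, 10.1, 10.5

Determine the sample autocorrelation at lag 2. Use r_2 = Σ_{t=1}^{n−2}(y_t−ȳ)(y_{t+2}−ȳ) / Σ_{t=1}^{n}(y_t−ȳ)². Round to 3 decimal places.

Mean ȳ = (-2.7 + 0.7 + 0.8 − 1.4 + 3.3 + 7.8 + 3.9 + 4.5 + 4.1 + 10.1 + 10.5)/11 = 3.7818
Numerator Σ_{t=1}^{9}(y_t−ȳ)(y_{t+2}−ȳ) = 25.4539
Denominator Σ(y_t−ȳ)² = 189.3164
r_2 = 25.4539 / 189.3164 = 0.134

0.134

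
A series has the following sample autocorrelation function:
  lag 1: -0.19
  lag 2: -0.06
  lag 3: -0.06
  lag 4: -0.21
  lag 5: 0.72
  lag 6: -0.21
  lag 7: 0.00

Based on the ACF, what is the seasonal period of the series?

The largest autocorrelation is r_5 = 0.72; the remaining lags stay at or below 0.00.
The dominant spike at lag 5 indicates a seasonal period of 5.

5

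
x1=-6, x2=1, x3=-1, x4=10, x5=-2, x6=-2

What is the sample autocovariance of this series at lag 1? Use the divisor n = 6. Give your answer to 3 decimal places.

Mean x̄ = (-6 + 1 − 1 + 10 − 2 − 2)/6 = 0.0000
Σ_{t=1}^{5}(x_t−x̄)(x_{t+1}−x̄) = -33.0000
γ_1 = -33.0000 / 6 = -5.500

-5.500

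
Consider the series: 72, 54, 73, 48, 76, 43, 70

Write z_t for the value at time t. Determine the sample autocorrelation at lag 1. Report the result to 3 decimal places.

-0.846

Mean z̄ = (72 + 54 + 73 + 48 + 76 + 43 + 70)/7 = 62.2857
Numerator Σ_{t=1}^{6}(z_t−z̄)(z_{t+1}−z̄) = -931.5102
Denominator Σ(z_t−z̄)² = 1101.4286
r_1 = -931.5102 / 1101.4286 = -0.846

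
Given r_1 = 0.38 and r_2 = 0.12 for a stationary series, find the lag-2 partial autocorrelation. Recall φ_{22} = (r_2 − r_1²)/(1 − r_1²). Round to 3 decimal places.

φ_{22} = (r_2 − r_1²) / (1 − r_1²)
r_1² = (0.38)² = 0.1444
Numerator = 0.12 − 0.1444 = -0.0244; denominator = 1 − 0.1444 = 0.8556
φ_{22} = -0.0244 / 0.8556 = -0.029

-0.029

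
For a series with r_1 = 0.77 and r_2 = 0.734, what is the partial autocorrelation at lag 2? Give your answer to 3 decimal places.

0.347

φ_{22} = (r_2 − r_1²) / (1 − r_1²)
r_1² = (0.77)² = 0.5929
Numerator = 0.734 − 0.5929 = 0.1411; denominator = 1 − 0.5929 = 0.4071
φ_{22} = 0.1411 / 0.4071 = 0.347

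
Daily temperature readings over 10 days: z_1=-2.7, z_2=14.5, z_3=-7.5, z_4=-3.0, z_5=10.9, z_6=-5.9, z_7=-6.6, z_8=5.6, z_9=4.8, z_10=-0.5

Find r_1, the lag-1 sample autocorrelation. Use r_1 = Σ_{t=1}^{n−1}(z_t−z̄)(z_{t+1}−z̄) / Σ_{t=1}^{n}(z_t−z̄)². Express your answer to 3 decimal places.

Mean z̄ = (-2.7 + 14.5 − 7.5 − 3.0 + 10.9 − 5.9 − 6.6 + 5.6 + 4.8 − 0.5)/10 = 0.9600
Numerator Σ_{t=1}^{9}(z_t−z̄)(z_{t+1}−z̄) = -209.1596
Denominator Σ(z_t−z̄)² = 525.4040
r_1 = -209.1596 / 525.4040 = -0.398

-0.398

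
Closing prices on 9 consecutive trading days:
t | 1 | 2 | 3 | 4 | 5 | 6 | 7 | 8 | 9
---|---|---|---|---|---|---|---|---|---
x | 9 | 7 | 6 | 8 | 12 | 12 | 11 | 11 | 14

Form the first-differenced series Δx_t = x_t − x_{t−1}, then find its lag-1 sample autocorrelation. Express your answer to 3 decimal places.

0.160

First differences Δx: -2, -1, 2, 4, 0, -1, 0, 3
Mean of differences = 0.6250
Numerator Σ(Δx_t−Δx̄)(Δx_{t+1}−Δx̄) = 5.1094
Denominator Σ(Δx_t−Δx̄)² = 31.8750
r_1(Δx) = 5.1094 / 31.8750 = 0.160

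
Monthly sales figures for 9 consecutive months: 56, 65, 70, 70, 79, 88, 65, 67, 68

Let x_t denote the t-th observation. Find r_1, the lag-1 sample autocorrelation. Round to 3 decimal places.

Mean x̄ = (56 + 65 + 70 + 70 + 79 + 88 + 65 + 67 + 68)/9 = 69.7778
Numerator Σ_{t=1}^{8}(x_t−x̄)(x_{t+1}−x̄) = 166.0617
Denominator Σ(x_t−x̄)² = 663.5556
r_1 = 166.0617 / 663.5556 = 0.250

0.250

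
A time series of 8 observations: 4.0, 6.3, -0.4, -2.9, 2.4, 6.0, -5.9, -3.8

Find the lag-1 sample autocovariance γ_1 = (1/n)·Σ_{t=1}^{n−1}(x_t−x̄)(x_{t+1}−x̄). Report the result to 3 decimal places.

1.734

Mean x̄ = (4.0 + 6.3 − 0.4 − 2.9 + 2.4 + 6.0 − 5.9 − 3.8)/8 = 0.7125
Deviations: 3.2875, 5.5875, -1.1125, -3.6125, 1.6875, 5.2875, -6.6125, -4.5125
Σ_{t=1}^{7}(x_t−x̄)(x_{t+1}−x̄) = 13.8736
γ_1 = 13.8736 / 8 = 1.734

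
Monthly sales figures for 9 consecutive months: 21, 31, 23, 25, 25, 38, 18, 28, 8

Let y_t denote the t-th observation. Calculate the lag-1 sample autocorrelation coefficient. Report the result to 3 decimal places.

Mean ȳ = (21 + 31 + 23 + 25 + 25 + 38 + 18 + 28 + 8)/9 = 24.1111
Numerator Σ_{t=1}^{8}(y_t−ȳ)(y_{t+1}−ȳ) = -188.2346
Denominator Σ(y_t−ȳ)² = 564.8889
r_1 = -188.2346 / 564.8889 = -0.333

-0.333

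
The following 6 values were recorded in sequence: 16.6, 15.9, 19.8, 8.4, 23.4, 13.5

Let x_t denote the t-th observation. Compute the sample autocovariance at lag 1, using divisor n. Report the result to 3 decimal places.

Mean x̄ = (16.6 + 15.9 + 19.8 + 8.4 + 23.4 + 13.5)/6 = 16.2667
Σ_{t=1}^{5}(x_t−x̄)(x_{t+1}−x̄) = -105.0644
γ_1 = -105.0644 / 6 = -17.511

-17.511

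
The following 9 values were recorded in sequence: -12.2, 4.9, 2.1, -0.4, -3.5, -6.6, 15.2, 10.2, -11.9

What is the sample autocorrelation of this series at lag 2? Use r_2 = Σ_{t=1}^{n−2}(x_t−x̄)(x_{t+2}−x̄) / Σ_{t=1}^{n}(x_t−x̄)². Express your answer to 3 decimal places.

Mean x̄ = (-12.2 + 4.9 + 2.1 − 0.4 − 3.5 − 6.6 + 15.2 + 10.2 − 11.9)/9 = -0.2444
Σ(x_t−x̄)(x_{t+2}−x̄) = (-28.0291) + (-0.8002) + (-7.6325) + (0.9886) + (-50.2802) + (-66.3802) + (-180.0136) = -332.1473
Denominator Σ(x_t−x̄)² = 709.3822
r_2 = -332.1473 / 709.3822 = -0.468

-0.468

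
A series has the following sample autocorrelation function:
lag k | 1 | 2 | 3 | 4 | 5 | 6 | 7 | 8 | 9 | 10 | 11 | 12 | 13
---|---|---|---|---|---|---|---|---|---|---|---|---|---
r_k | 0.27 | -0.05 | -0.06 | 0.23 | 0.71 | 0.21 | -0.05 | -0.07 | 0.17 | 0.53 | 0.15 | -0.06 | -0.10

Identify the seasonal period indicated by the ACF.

5

The largest autocorrelation is r_5 = 0.71, with a weaker echo at lag 10 (0.53); the remaining lags stay at or below 0.27.
The dominant spike at lag 5 indicates a seasonal period of 5.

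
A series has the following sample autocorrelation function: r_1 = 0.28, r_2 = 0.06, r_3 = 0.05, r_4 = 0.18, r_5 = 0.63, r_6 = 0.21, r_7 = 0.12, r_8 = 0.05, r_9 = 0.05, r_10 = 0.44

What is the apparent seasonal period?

5

The largest autocorrelation is r_5 = 0.63, with a weaker echo at lag 10 (0.44); the remaining lags stay at or below 0.28. The elevated value at lag 1 (0.28), dropping to 0.06 at lag 2, reflects decaying short-term dependence rather than seasonality.
The dominant spike at lag 5 indicates a seasonal period of 5.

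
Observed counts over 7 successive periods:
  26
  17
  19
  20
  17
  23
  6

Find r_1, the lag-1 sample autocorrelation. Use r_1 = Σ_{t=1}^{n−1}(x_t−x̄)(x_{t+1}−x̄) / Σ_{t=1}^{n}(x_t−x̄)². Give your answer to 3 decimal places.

-0.317

Mean x̄ = (26 + 17 + 19 + 20 + 17 + 23 + 6)/7 = 18.2857
Deviations from mean: 7.7143, -1.2857, 0.7143, 1.7143, -1.2857, 4.7143, -12.2857
Σ(x_t−x̄)(x_{t+1}−x̄) = (-9.9184) + (-0.9184) + (1.2245) + (-2.2041) + (-6.0612) + (-57.9184) = -75.7959
Denominator Σ(x_t−x̄)² = 239.4286
r_1 = -75.7959 / 239.4286 = -0.317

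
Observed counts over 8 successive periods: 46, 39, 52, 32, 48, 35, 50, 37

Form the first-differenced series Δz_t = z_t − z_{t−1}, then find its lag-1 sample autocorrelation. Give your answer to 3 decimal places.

-0.881

First differences Δz: -7, 13, -20, 16, -13, 15, -13
Mean of differences = -1.2857
Numerator Σ(Δz_t−Δz̄)(Δz_{t+1}−Δz̄) = -1256.5102
Denominator Σ(Δz_t−Δz̄)² = 1425.4286
r_1(Δz) = -1256.5102 / 1425.4286 = -0.881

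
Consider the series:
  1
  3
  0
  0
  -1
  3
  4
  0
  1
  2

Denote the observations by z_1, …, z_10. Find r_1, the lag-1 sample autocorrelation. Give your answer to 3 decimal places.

Mean z̄ = (1 + 3 + 0 + 0 − 1 + 3 + 4 + 0 + 1 + 2)/10 = 1.3000
Numerator Σ_{t=1}^{9}(z_t−z̄)(z_{t+1}−z̄) = -0.6900
Denominator Σ(z_t−z̄)² = 24.1000
r_1 = -0.6900 / 24.1000 = -0.029

-0.029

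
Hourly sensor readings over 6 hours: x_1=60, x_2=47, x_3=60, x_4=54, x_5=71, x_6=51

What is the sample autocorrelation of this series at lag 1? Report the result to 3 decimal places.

Mean x̄ = (60 + 47 + 60 + 54 + 71 + 51)/6 = 57.1667
Deviations from mean: 2.8333, -10.1667, 2.8333, -3.1667, 13.8333, -6.1667
Numerator Σ_{t=1}^{5}(x_t−x̄)(x_{t+1}−x̄) = -195.6944
Denominator Σ(x_t−x̄)² = 358.8333
r_1 = -195.6944 / 358.8333 = -0.545

-0.545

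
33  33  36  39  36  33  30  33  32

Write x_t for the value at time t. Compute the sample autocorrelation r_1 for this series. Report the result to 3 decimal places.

0.478

Mean x̄ = (33 + 33 + 36 + 39 + 36 + 33 + 30 + 33 + 32)/9 = 33.8889
Numerator Σ_{t=1}^{8}(x_t−x̄)(x_{t+1}−x̄) = 27.2099
Denominator Σ(x_t−x̄)² = 56.8889
r_1 = 27.2099 / 56.8889 = 0.478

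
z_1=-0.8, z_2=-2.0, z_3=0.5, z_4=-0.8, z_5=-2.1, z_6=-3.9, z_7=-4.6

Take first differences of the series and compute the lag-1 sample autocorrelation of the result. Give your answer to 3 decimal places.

-0.207

First differences Δz: -1.2, 2.5, -1.3, -1.3, -1.8, -0.7
Mean of differences = -0.6333
Numerator Σ(Δz_t−Δz̄)(Δz_{t+1}−Δz̄) = -2.5644
Denominator Σ(Δz_t−Δz̄)² = 12.3933
r_1(Δz) = -2.5644 / 12.3933 = -0.207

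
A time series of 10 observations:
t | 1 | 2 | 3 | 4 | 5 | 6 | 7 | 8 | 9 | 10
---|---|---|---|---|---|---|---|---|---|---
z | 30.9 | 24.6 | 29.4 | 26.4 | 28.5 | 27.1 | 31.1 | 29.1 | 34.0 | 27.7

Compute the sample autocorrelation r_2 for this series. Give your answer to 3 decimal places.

Mean z̄ = (30.9 + 24.6 + 29.4 + 26.4 + 28.5 + 27.1 + 31.1 + 29.1 + 34.0 + 27.7)/10 = 28.8800
Numerator Σ_{t=1}^{8}(z_t−z̄)(z_{t+2}−z̄) = 25.7532
Denominator Σ(z_t−z̄)² = 64.7160
r_2 = 25.7532 / 64.7160 = 0.398

0.398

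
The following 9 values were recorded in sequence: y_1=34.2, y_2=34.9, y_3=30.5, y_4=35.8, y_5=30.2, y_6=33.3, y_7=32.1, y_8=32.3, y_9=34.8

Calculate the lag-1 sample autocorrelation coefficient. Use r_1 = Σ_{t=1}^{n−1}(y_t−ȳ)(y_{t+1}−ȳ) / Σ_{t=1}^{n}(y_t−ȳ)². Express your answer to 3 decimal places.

-0.598

Mean ȳ = (34.2 + 34.9 + 30.5 + 35.8 + 30.2 + 33.3 + 32.1 + 32.3 + 34.8)/9 = 33.1222
Numerator Σ_{t=1}^{8}(y_t−ȳ)(y_{t+1}−ȳ) = -18.8327
Denominator Σ(y_t−ȳ)² = 31.4756
r_1 = -18.8327 / 31.4756 = -0.598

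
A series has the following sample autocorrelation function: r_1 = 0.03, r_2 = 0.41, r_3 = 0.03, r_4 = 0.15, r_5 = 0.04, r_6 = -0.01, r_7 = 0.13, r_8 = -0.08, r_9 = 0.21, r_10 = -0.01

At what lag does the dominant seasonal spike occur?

The largest autocorrelation is r_2 = 0.41; the remaining lags stay at or below 0.21.
The dominant spike at lag 2 indicates a seasonal period of 2.

2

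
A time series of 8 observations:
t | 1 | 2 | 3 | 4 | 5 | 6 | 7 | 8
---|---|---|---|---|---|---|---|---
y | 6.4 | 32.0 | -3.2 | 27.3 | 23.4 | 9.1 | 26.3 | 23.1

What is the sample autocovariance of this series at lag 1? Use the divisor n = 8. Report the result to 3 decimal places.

Mean ȳ = (6.4 + 32.0 − 3.2 + 27.3 + 23.4 + 9.1 + 26.3 + 23.1)/8 = 18.0500
Deviations: -11.6500, 13.9500, -21.2500, 9.2500, 5.3500, -8.9500, 8.2500, 5.0500
Σ_{t=1}^{7}(y_t−ȳ)(y_{t+1}−ȳ) = -686.0875
γ_1 = -686.0875 / 8 = -85.761

-85.761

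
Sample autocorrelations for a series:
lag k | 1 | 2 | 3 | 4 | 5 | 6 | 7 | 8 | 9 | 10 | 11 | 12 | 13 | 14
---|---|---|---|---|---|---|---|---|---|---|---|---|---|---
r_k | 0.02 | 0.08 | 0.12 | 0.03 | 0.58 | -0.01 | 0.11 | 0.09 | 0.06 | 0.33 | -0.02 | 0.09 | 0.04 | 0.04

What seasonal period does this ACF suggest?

The largest autocorrelation is r_5 = 0.58, with a weaker echo at lag 10 (0.33); the remaining lags stay at or below 0.12.
The dominant spike at lag 5 indicates a seasonal period of 5.

5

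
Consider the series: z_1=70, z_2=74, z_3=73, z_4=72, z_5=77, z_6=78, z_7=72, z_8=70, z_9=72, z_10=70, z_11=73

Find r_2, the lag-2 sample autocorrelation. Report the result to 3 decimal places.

Mean z̄ = (70 + 74 + 73 + 72 + 77 + 78 + 72 + 70 + 72 + 70 + 73)/11 = 72.8182
Numerator Σ_{t=1}^{9}(z_t−z̄)(z_{t+2}−z̄) = -14.5207
Denominator Σ(z_t−z̄)² = 71.6364
r_2 = -14.5207 / 71.6364 = -0.203

-0.203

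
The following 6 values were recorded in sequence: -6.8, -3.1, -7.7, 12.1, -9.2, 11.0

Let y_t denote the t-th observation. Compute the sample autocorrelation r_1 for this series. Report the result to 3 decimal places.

Mean ȳ = (-6.8 − 3.1 − 7.7 + 12.1 − 9.2 + 11.0)/6 = -0.6167
Deviations from mean: -6.1833, -2.4833, -7.0833, 12.7167, -8.5833, 11.6167
Σ(y_t−ȳ)(y_{t+1}−ȳ) = (15.3553) + (17.5903) + (-90.0764) + (-109.1514) + (-99.7097) = -265.9919
Denominator Σ(y_t−ȳ)² = 464.9083
r_1 = -265.9919 / 464.9083 = -0.572

-0.572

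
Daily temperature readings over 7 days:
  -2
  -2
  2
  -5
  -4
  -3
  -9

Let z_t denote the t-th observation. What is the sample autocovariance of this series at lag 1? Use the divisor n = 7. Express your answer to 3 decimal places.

-0.175

Mean z̄ = (-2 − 2 + 2 − 5 − 4 − 3 − 9)/7 = -3.2857
Deviations: 1.2857, 1.2857, 5.2857, -1.7143, -0.7143, 0.2857, -5.7143
Σ_{t=1}^{6}(z_t−z̄)(z_{t+1}−z̄) = -1.2245
γ_1 = -1.2245 / 7 = -0.175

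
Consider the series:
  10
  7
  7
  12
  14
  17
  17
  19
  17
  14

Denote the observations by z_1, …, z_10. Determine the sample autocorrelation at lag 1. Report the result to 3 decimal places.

0.772

Mean z̄ = (10 + 7 + 7 + 12 + 14 + 17 + 17 + 19 + 17 + 14)/10 = 13.4000
Numerator Σ_{t=1}^{9}(z_t−z̄)(z_{t+1}−z̄) = 128.4400
Denominator Σ(z_t−z̄)² = 166.4000
r_1 = 128.4400 / 166.4000 = 0.772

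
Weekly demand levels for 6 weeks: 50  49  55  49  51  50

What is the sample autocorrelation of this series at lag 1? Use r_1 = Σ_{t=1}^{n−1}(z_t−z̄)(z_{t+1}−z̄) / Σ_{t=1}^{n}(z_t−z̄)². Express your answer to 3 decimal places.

-0.557

Mean z̄ = (50 + 49 + 55 + 49 + 51 + 50)/6 = 50.6667
Deviations from mean: -0.6667, -1.6667, 4.3333, -1.6667, 0.3333, -0.6667
Σ(z_t−z̄)(z_{t+1}−z̄) = (1.1111) + (-7.2222) + (-7.2222) + (-0.5556) + (-0.2222) = -14.1111
Denominator Σ(z_t−z̄)² = 25.3333
r_1 = -14.1111 / 25.3333 = -0.557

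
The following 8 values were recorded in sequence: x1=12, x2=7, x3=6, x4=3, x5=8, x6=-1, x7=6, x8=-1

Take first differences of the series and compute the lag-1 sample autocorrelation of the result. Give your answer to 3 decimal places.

-0.788

First differences Δx: -5, -1, -3, 5, -9, 7, -7
Mean of differences = -1.8571
Numerator Σ(Δx_t−Δx̄)(Δx_{t+1}−Δx̄) = -169.3061
Denominator Σ(Δx_t−Δx̄)² = 214.8571
r_1(Δx) = -169.3061 / 214.8571 = -0.788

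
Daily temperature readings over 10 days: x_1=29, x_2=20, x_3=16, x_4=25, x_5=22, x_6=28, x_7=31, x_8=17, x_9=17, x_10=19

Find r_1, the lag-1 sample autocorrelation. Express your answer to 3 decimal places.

Mean x̄ = (29 + 20 + 16 + 25 + 22 + 28 + 31 + 17 + 17 + 19)/10 = 22.4000
Numerator Σ_{t=1}^{9}(x_t−x̄)(x_{t+1}−x̄) = 28.8400
Denominator Σ(x_t−x̄)² = 272.4000
r_1 = 28.8400 / 272.4000 = 0.106

0.106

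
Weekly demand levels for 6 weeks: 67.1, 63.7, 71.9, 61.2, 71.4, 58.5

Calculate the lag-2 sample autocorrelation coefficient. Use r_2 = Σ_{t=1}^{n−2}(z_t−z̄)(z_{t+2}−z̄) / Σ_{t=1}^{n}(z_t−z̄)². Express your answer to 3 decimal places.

0.574

Mean z̄ = (67.1 + 63.7 + 71.9 + 61.2 + 71.4 + 58.5)/6 = 65.6333
Σ(z_t−z̄)(z_{t+2}−z̄) = (9.1911) + (8.5711) + (36.1378) + (31.6244) = 85.5244
Denominator Σ(z_t−z̄)² = 148.9533
r_2 = 85.5244 / 148.9533 = 0.574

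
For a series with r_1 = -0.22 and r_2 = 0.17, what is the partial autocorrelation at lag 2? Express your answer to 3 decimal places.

0.128

φ_{22} = (r_2 − r_1²) / (1 − r_1²)
r_1² = (-0.22)² = 0.0484
Numerator = 0.17 − 0.0484 = 0.1216; denominator = 1 − 0.0484 = 0.9516
φ_{22} = 0.1216 / 0.9516 = 0.128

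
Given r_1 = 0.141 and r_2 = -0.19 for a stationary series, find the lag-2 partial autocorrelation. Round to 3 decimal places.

φ_{22} = (r_2 − r_1²) / (1 − r_1²)
r_1² = (0.141)² = 0.019881
Numerator = -0.19 − 0.0199 = -0.2099; denominator = 1 − 0.0199 = 0.9801
φ_{22} = -0.2099 / 0.9801 = -0.214

-0.214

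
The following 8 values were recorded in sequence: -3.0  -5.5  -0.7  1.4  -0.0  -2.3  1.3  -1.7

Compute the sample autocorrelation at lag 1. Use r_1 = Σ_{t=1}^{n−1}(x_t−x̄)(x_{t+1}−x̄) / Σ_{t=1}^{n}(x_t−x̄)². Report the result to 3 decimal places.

0.128

Mean x̄ = (-3.0 − 5.5 − 0.7 + 1.4 − 0.0 − 2.3 + 1.3 − 1.7)/8 = -1.3125
Deviations from mean: -1.6875, -4.1875, 0.6125, 2.7125, 1.3125, -0.9875, 2.6125, -0.3875
Σ(x_t−x̄)(x_{t+1}−x̄) = (7.0664) + (-2.5648) + (1.6614) + (3.5602) + (-1.2961) + (-2.5798) + (-1.0123) = 4.8348
Denominator Σ(x_t−x̄)² = 37.7888
r_1 = 4.8348 / 37.7888 = 0.128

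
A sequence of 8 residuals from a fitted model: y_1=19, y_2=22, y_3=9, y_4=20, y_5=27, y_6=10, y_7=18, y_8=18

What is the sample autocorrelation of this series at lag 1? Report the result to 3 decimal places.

-0.422

Mean ȳ = (19 + 22 + 9 + 20 + 27 + 10 + 18 + 18)/8 = 17.8750
Deviations from mean: 1.1250, 4.1250, -8.8750, 2.1250, 9.1250, -7.8750, 0.1250, 0.1250
Σ(y_t−ȳ)(y_{t+1}−ȳ) = (4.6406) + (-36.6094) + (-18.8594) + (19.3906) + (-71.8594) + (-0.9844) + (0.0156) = -104.2656
Denominator Σ(y_t−ȳ)² = 246.8750
r_1 = -104.2656 / 246.8750 = -0.422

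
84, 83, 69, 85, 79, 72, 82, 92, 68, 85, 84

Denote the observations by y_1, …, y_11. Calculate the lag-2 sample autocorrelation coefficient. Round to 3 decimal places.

Mean ȳ = (84 + 83 + 69 + 85 + 79 + 72 + 82 + 92 + 68 + 85 + 84)/11 = 80.2727
Numerator Σ_{t=1}^{9}(y_t−ȳ)(y_{t+2}−ȳ) = -164.6033
Denominator Σ(y_t−ȳ)² = 568.1818
r_2 = -164.6033 / 568.1818 = -0.290

-0.290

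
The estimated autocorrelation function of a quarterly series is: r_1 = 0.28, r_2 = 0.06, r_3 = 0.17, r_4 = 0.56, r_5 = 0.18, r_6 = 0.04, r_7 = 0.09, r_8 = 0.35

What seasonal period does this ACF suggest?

4

The largest autocorrelation is r_4 = 0.56, with a weaker echo at lag 8 (0.35); the remaining lags stay at or below 0.28. The elevated value at lag 1 (0.28), dropping to 0.06 at lag 2, reflects decaying short-term dependence rather than seasonality.
The dominant spike at lag 4 indicates a seasonal period of 4.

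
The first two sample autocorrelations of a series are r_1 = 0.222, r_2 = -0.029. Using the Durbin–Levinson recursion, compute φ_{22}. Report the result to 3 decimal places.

φ_{22} = (r_2 − r_1²) / (1 − r_1²)
r_1² = (0.222)² = 0.049284
Numerator = -0.029 − 0.0493 = -0.0783; denominator = 1 − 0.0493 = 0.9507
φ_{22} = -0.0783 / 0.9507 = -0.082

-0.082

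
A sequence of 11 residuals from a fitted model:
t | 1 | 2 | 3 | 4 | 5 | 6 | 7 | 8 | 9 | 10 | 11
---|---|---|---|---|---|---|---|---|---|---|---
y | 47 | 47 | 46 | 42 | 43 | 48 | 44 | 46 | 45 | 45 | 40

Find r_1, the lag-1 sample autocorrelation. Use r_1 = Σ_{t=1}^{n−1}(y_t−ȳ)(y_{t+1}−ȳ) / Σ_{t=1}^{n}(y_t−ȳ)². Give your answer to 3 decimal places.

-0.015

Mean ȳ = (47 + 47 + 46 + 42 + 43 + 48 + 44 + 46 + 45 + 45 + 40)/11 = 44.8182
Numerator Σ_{t=1}^{10}(y_t−ȳ)(y_{t+1}−ȳ) = -0.8512
Denominator Σ(y_t−ȳ)² = 57.6364
r_1 = -0.8512 / 57.6364 = -0.015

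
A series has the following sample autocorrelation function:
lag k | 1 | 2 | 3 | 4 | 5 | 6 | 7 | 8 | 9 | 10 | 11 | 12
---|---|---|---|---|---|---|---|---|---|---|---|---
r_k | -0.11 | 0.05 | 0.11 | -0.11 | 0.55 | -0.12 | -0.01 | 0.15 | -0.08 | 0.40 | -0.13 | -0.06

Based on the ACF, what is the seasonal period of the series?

5

The largest autocorrelation is r_5 = 0.55, with a weaker echo at lag 10 (0.40); the remaining lags stay at or below 0.15.
The dominant spike at lag 5 indicates a seasonal period of 5.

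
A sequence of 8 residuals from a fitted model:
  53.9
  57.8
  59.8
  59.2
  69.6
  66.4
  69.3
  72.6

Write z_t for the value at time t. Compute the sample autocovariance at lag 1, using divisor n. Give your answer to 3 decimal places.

Mean z̄ = (53.9 + 57.8 + 59.8 + 59.2 + 69.6 + 66.4 + 69.3 + 72.6)/8 = 63.5750
Σ_{t=1}^{7}(z_t−z̄)(z_{t+1}−z̄) = 152.6919
γ_1 = 152.6919 / 8 = 19.086

19.086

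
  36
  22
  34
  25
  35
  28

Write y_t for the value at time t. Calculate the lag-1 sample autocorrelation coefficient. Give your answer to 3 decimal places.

-0.794

Mean ȳ = (36 + 22 + 34 + 25 + 35 + 28)/6 = 30.0000
Σ(y_t−ȳ)(y_{t+1}−ȳ) = (-48.0000) + (-32.0000) + (-20.0000) + (-25.0000) + (-10.0000) = -135.0000
Denominator Σ(y_t−ȳ)² = 170.0000
r_1 = -135.0000 / 170.0000 = -0.794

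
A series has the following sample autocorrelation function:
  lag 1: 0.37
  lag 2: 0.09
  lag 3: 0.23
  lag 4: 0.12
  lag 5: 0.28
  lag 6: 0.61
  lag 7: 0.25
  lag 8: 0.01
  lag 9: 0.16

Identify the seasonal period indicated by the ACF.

The largest autocorrelation is r_6 = 0.61; the remaining lags stay at or below 0.37. The elevated value at lag 1 (0.37), dropping to 0.09 at lag 2, reflects decaying short-term dependence rather than seasonality.
The dominant spike at lag 6 indicates a seasonal period of 6.

6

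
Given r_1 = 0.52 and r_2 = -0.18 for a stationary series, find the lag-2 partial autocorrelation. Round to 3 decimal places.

-0.617

φ_{22} = (r_2 − r_1²) / (1 − r_1²)
r_1² = (0.52)² = 0.2704
Numerator = -0.18 − 0.2704 = -0.4504; denominator = 1 − 0.2704 = 0.7296
φ_{22} = -0.4504 / 0.7296 = -0.617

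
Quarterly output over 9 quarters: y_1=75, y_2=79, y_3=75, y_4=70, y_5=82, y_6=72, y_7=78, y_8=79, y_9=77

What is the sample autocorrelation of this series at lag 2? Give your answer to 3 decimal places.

0.034

Mean ȳ = (75 + 79 + 75 + 70 + 82 + 72 + 78 + 79 + 77)/9 = 76.3333
Σ(y_t−ȳ)(y_{t+2}−ȳ) = (1.7778) + (-16.8889) + (-7.5556) + (27.4444) + (9.4444) + (-11.5556) + (1.1111) = 3.7778
Denominator Σ(y_t−ȳ)² = 112.0000
r_2 = 3.7778 / 112.0000 = 0.034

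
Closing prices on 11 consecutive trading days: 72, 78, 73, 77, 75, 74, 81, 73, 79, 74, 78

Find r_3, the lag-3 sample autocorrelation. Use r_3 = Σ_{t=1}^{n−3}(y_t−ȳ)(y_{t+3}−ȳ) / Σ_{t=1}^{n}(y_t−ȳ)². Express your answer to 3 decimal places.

-0.165

Mean ȳ = (72 + 78 + 73 + 77 + 75 + 74 + 81 + 73 + 79 + 74 + 78)/11 = 75.8182
Numerator Σ_{t=1}^{8}(y_t−ȳ)(y_{t+3}−ȳ) = -14.0992
Denominator Σ(y_t−ȳ)² = 85.6364
r_3 = -14.0992 / 85.6364 = -0.165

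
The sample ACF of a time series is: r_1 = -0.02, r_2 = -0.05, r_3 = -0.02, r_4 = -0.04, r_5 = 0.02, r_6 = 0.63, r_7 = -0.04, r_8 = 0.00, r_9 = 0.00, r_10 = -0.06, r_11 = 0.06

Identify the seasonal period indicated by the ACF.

6

The largest autocorrelation is r_6 = 0.63; the remaining lags stay at or below 0.06.
The dominant spike at lag 6 indicates a seasonal period of 6.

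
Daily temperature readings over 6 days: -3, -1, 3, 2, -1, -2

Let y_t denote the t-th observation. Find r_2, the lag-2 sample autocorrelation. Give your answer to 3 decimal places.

Mean ȳ = (-3 − 1 + 3 + 2 − 1 − 2)/6 = -0.3333
Deviations from mean: -2.6667, -0.6667, 3.3333, 2.3333, -0.6667, -1.6667
Numerator Σ_{t=1}^{4}(y_t−ȳ)(y_{t+2}−ȳ) = -16.5556
Denominator Σ(y_t−ȳ)² = 27.3333
r_2 = -16.5556 / 27.3333 = -0.606

-0.606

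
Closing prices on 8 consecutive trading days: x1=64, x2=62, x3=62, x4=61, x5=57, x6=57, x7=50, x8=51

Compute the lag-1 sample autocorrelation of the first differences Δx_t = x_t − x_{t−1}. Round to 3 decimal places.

-0.613

First differences Δx: -2, 0, -1, -4, 0, -7, 1
Mean of differences = -1.8571
Numerator Σ(Δx_t−Δx̄)(Δx_{t+1}−Δx̄) = -28.7347
Denominator Σ(Δx_t−Δx̄)² = 46.8571
r_1(Δx) = -28.7347 / 46.8571 = -0.613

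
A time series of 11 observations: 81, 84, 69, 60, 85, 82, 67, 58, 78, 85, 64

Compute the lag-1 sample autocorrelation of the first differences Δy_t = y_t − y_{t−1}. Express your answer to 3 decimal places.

-0.103

First differences Δy: 3, -15, -9, 25, -3, -15, -9, 20, 7, -21
Mean of differences = -1.7000
Numerator Σ(Δy_t−Δȳ)(Δy_{t+1}−Δȳ) = -218.1900
Denominator Σ(Δy_t−Δȳ)² = 2116.1000
r_1(Δy) = -218.1900 / 2116.1000 = -0.103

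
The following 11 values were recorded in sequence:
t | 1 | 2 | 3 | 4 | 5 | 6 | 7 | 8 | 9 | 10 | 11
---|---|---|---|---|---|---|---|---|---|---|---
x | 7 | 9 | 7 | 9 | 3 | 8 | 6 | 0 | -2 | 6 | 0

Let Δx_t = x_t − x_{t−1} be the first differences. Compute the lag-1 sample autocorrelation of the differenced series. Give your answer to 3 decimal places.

First differences Δx: 2, -2, 2, -6, 5, -2, -6, -2, 8, -6
Mean of differences = -0.7000
Numerator Σ(Δx_t−Δx̄)(Δx_{t+1}−Δx̄) = -102.5900
Denominator Σ(Δx_t−Δx̄)² = 212.1000
r_1(Δx) = -102.5900 / 212.1000 = -0.484

-0.484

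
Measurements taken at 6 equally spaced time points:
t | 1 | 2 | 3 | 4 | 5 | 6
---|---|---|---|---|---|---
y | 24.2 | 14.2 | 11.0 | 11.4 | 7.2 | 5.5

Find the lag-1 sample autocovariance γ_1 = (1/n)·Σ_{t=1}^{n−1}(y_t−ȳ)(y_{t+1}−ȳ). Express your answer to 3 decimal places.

Mean ȳ = (24.2 + 14.2 + 11.0 + 11.4 + 7.2 + 5.5)/6 = 12.2500
Deviations: 11.9500, 1.9500, -1.2500, -0.8500, -5.0500, -6.7500
Σ_{t=1}^{5}(y_t−ȳ)(y_{t+1}−ȳ) = 60.3075
γ_1 = 60.3075 / 6 = 10.051

10.051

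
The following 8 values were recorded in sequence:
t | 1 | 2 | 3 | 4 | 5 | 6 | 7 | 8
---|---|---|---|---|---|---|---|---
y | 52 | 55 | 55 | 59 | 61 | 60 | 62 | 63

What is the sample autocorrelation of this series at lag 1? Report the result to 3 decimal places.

0.550

Mean ȳ = (52 + 55 + 55 + 59 + 61 + 60 + 62 + 63)/8 = 58.3750
Numerator Σ_{t=1}^{7}(y_t−ȳ)(y_{t+1}−ȳ) = 59.3594
Denominator Σ(y_t−ȳ)² = 107.8750
r_1 = 59.3594 / 107.8750 = 0.550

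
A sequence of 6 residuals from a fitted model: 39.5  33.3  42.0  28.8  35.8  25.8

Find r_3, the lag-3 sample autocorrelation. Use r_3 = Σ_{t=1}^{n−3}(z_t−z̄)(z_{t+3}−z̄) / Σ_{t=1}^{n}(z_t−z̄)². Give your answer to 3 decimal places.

-0.498

Mean z̄ = (39.5 + 33.3 + 42.0 + 28.8 + 35.8 + 25.8)/6 = 34.2000
Σ(z_t−z̄)(z_{t+3}−z̄) = (-28.6200) + (-1.4400) + (-65.5200) = -95.5800
Denominator Σ(z_t−z̄)² = 192.0200
r_3 = -95.5800 / 192.0200 = -0.498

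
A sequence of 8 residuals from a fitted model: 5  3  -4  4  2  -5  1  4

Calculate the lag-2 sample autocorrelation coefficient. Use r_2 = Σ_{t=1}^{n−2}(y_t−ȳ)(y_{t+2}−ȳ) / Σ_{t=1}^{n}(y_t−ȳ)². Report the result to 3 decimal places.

-0.536

Mean ȳ = (5 + 3 − 4 + 4 + 2 − 5 + 1 + 4)/8 = 1.2500
Deviations from mean: 3.7500, 1.7500, -5.2500, 2.7500, 0.7500, -6.2500, -0.2500, 2.7500
Σ(y_t−ȳ)(y_{t+2}−ȳ) = (-19.6875) + (4.8125) + (-3.9375) + (-17.1875) + (-0.1875) + (-17.1875) = -53.3750
Denominator Σ(y_t−ȳ)² = 99.5000
r_2 = -53.3750 / 99.5000 = -0.536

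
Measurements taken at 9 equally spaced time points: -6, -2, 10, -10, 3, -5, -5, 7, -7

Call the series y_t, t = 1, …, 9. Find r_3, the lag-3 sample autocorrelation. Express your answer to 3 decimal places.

0.220

Mean ȳ = (-6 − 2 + 10 − 10 + 3 − 5 − 5 + 7 − 7)/9 = -1.6667
Numerator Σ_{t=1}^{6}(y_t−ȳ)(y_{t+3}−ȳ) = 81.6667
Denominator Σ(y_t−ȳ)² = 372.0000
r_3 = 81.6667 / 372.0000 = 0.220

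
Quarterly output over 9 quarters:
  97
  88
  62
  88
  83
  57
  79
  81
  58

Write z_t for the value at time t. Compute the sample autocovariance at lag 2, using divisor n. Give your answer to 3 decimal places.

-66.111

Mean z̄ = (97 + 88 + 62 + 88 + 83 + 57 + 79 + 81 + 58)/9 = 77.0000
Σ_{t=1}^{7}(z_t−z̄)(z_{t+2}−z̄) = -595.0000
γ_2 = -595.0000 / 9 = -66.111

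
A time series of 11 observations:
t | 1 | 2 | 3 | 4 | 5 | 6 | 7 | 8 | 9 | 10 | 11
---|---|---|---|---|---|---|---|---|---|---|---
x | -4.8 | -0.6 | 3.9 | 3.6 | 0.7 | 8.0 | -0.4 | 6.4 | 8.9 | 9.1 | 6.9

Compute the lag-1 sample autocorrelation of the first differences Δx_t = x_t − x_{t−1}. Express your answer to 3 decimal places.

-0.546

First differences Δx: 4.2, 4.5, -0.3, -2.9, 7.3, -8.4, 6.8, 2.5, 0.2, -2.2
Mean of differences = 1.1700
Numerator Σ(Δx_t−Δx̄)(Δx_{t+1}−Δx̄) = -116.8479
Denominator Σ(Δx_t−Δx̄)² = 213.9210
r_1(Δx) = -116.8479 / 213.9210 = -0.546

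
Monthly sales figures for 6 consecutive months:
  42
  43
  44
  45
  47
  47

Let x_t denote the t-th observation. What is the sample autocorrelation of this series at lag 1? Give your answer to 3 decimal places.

0.542

Mean x̄ = (42 + 43 + 44 + 45 + 47 + 47)/6 = 44.6667
Deviations from mean: -2.6667, -1.6667, -0.6667, 0.3333, 2.3333, 2.3333
Numerator Σ_{t=1}^{5}(x_t−x̄)(x_{t+1}−x̄) = 11.5556
Denominator Σ(x_t−x̄)² = 21.3333
r_1 = 11.5556 / 21.3333 = 0.542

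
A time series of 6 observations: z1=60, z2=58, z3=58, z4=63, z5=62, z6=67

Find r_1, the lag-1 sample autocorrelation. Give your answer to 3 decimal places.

0.251

Mean z̄ = (60 + 58 + 58 + 63 + 62 + 67)/6 = 61.3333
Deviations from mean: -1.3333, -3.3333, -3.3333, 1.6667, 0.6667, 5.6667
Numerator Σ_{t=1}^{5}(z_t−z̄)(z_{t+1}−z̄) = 14.8889
Denominator Σ(z_t−z̄)² = 59.3333
r_1 = 14.8889 / 59.3333 = 0.251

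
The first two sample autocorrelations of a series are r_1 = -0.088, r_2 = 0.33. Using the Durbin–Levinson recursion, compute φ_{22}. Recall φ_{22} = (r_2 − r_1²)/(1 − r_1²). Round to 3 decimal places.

φ_{22} = (r_2 − r_1²) / (1 − r_1²)
r_1² = (-0.088)² = 0.007744
Numerator = 0.33 − 0.0077 = 0.3223; denominator = 1 − 0.0077 = 0.9923
φ_{22} = 0.3223 / 0.9923 = 0.325

0.325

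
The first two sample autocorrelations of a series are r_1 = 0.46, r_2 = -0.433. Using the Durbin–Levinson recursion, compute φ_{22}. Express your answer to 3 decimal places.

φ_{22} = (r_2 − r_1²) / (1 − r_1²)
r_1² = (0.46)² = 0.2116
Numerator = -0.433 − 0.2116 = -0.6446; denominator = 1 − 0.2116 = 0.7884
φ_{22} = -0.6446 / 0.7884 = -0.818

-0.818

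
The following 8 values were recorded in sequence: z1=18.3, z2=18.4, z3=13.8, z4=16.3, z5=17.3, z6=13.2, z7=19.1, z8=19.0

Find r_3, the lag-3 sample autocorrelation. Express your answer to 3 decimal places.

0.288

Mean z̄ = (18.3 + 18.4 + 13.8 + 16.3 + 17.3 + 13.2 + 19.1 + 19.0)/8 = 16.9250
Deviations from mean: 1.3750, 1.4750, -3.1250, -0.6250, 0.3750, -3.7250, 2.1750, 2.0750
Σ(z_t−z̄)(z_{t+3}−z̄) = (-0.8594) + (0.5531) + (11.6406) + (-1.3594) + (0.7781) = 10.7531
Denominator Σ(z_t−z̄)² = 37.2750
r_3 = 10.7531 / 37.2750 = 0.288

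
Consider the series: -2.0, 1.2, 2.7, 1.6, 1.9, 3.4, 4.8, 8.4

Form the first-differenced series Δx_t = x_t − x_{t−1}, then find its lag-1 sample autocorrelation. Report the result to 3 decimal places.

First differences Δx: 3.2, 1.5, -1.1, 0.3, 1.5, 1.4, 3.6
Mean of differences = 1.4857
Numerator Σ(Δx_t−Δx̄)(Δx_{t+1}−Δx̄) = 2.8541
Denominator Σ(Δx_t−Δx̄)² = 15.5086
r_1(Δx) = 2.8541 / 15.5086 = 0.184

0.184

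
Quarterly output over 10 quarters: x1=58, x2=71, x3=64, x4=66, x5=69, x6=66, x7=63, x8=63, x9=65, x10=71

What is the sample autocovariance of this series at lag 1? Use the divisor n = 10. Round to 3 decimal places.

Mean x̄ = (58 + 71 + 64 + 66 + 69 + 66 + 63 + 63 + 65 + 71)/10 = 65.6000
Σ_{t=1}^{9}(x_t−x̄)(x_{t+1}−x̄) = -43.5600
γ_1 = -43.5600 / 10 = -4.356

-4.356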